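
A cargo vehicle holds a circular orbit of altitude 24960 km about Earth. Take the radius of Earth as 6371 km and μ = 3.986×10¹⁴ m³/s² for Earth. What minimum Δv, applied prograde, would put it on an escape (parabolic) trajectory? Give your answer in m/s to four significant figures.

r = 6371 + 24960 = 31331 km = 3.1331×10⁷ m.
Circular speed v_c = √(μ/r) = 3567 m/s.
Escape speed v_esc = √(2μ/r) = √2 × v_c = 5044 m/s.
Δv = v_esc − v_c = 1477 m/s.

Δv ≈ 1477 m/s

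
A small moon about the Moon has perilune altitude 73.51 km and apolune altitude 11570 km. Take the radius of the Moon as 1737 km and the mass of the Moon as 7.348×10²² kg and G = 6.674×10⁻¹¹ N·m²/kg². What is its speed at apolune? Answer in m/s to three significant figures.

μ = GM = 6.674×10⁻¹¹ × 7.348×10²² = 4.904×10¹² m³/s².
r_p = 1737 + 73.51 = 1810.5 km = 1.8105×10⁶ m.
r_a = 1737 + 11570 = 13307 km = 1.3307×10⁷ m.
Semi-major axis a = (r_p + r_a)/2 = 7558.8 km = 7.559×10⁶ m.
Vis-viva: v² = μ(2/r − 1/a) = 4.904×10¹² × (1.503×10⁻⁷ − 1.323×10⁻⁷) = 8.827×10⁴ m²/s².
v = 297.1 m/s.

v ≈ 297 m/s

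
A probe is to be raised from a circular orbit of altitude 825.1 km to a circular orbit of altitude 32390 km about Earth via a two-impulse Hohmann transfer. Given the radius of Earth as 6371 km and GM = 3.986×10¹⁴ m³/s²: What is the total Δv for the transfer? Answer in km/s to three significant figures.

r₁ = 6371 + 825.1 = 7196.1 km = 7.1961×10⁶ m.
r₂ = 6371 + 32390 = 38761 km = 3.8761×10⁷ m.
Transfer ellipse a_t = (r₁ + r₂)/2 = 2.298×10⁷ m.
At r₁: circular v_c1 = √(μ/r₁) = 7443 m/s; transfer-perigee v_p = √[μ(2/r₁ − 1/a_t)] = 9666 m/s.
Δv₁ = v_p − v_c1 = 2224 m/s.
At r₂: circular v_c2 = √(μ/r₂) = 3207 m/s; transfer-apogee v_a = √[μ(2/r₂ − 1/a_t)] = 1795 m/s.
Δv₂ = v_c2 − v_a = 1412 m/s.
Total Δv = Δv₁ + Δv₂ = 3636 m/s = 3.636 km/s.

Δv_total ≈ 3.64 km/s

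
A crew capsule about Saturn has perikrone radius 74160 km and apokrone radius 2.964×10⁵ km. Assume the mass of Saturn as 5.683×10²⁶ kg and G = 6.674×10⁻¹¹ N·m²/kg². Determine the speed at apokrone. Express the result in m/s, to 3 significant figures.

v ≈ 7160 m/s

μ = GM = 6.674×10⁻¹¹ × 5.683×10²⁶ = 3.793×10¹⁶ m³/s².
Semi-major axis a = (r_p + r_a)/2 = 1.8528×10⁵ km = 1.853×10⁸ m.
Vis-viva: v² = μ(2/r − 1/a) = 3.793×10¹⁶ × (6.748×10⁻⁹ − 5.397×10⁻⁹) = 5.122×10⁷ m²/s².
v = 7157 m/s.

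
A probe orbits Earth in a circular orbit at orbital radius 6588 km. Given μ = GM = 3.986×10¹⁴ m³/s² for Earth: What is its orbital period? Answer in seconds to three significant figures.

r = 6588 km = 6.588×10⁶ m.
Kepler's third law: T = 2π√(r³/μ) = 2π√((6.588×10⁶)³ / 3.986×10¹⁴).
r³/μ = 7.173×10⁵ s², so T = 2π × 8.470×10² = 5.322×10³ s.

T ≈ 5320 seconds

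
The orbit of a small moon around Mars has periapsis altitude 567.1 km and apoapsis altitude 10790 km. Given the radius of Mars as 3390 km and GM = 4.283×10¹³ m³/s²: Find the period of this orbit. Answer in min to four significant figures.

T ≈ 437.0 min

r_p = 3390 + 567.1 = 3957.1 km = 3.9571×10⁶ m.
r_a = 3390 + 10790 = 14180 km = 1.4180×10⁷ m.
Semi-major axis a = (r_p + r_a)/2 = (3957.1 + 14180)/2 = 9068.5 km = 9.069×10⁶ m.
By Kepler's third law T = 2π√(a³/μ) = 2π × 4.173×10³ = 2.622×10⁴ s.
= 437.0 min.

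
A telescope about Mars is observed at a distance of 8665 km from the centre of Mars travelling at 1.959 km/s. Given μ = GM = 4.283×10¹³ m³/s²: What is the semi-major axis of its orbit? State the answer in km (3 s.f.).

r = 8.665×10⁶ m.
Vis-viva rearranged: 1/a = 2/r − v²/μ = 2.308×10⁻⁷ − 8.960×10⁻⁸ = 1.412×10⁻⁷ m⁻¹.
a = 7.082×10⁶ m = 7081.6 km.

a ≈ 7080 km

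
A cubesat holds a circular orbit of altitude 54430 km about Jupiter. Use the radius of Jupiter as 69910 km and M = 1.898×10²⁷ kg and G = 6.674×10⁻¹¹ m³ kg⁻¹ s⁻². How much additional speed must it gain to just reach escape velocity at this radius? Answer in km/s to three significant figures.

Δv ≈ 13.2 km/s

μ = GM = 6.674×10⁻¹¹ × 1.898×10²⁷ = 1.267×10¹⁷ m³/s².
r = 69910 + 54430 = 124340 km = 1.2434×10⁸ m.
Circular speed v_c = √(μ/r) = 31920 m/s.
Escape speed v_esc = √(2μ/r) = √2 × v_c = 45140 m/s.
Δv = v_esc − v_c = 13220 m/s = 13.22 km/s.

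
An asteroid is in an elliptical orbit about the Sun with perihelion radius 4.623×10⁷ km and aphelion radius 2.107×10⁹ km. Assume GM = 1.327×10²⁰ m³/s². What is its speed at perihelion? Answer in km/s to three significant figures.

Semi-major axis a = (r_p + r_a)/2 = 1.0766×10⁹ km = 1.077×10¹² m.
Vis-viva: v² = μ(2/r − 1/a) = 1.327×10²⁰ × (4.326×10⁻¹¹ − 9.288×10⁻¹³) = 5.618×10⁹ m²/s².
v = 74950 m/s = 74.95 km/s.

v ≈ 75.0 km/s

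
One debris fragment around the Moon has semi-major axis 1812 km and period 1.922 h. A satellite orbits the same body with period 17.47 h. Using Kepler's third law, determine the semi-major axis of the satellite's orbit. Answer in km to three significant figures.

a₂ ≈ 7890 km

Kepler's third law: a³ ∝ T², so a₂ = a₁ (T₂/T₁)^(2/3).
T₂/T₁ = 9.089, (T₂/T₁)^(2/3) = 4.355.
a₂ = 1812 × 4.355 = 7892 km.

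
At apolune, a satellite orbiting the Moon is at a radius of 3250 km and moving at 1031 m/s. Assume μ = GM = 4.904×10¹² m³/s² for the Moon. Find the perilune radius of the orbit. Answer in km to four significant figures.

r_a = 3.250×10⁶ m.
Specific energy ε = v²/2 − μ/r = -9.774×10⁵ J/kg, so a = −μ/(2ε) = 2.509×10⁶ m.
The apsides satisfy r_p + r_a = 2a, so the perilune radius is 2a − r_a = 1.767×10⁶ m = 1767.2 km.

perilune radius ≈ 1767 km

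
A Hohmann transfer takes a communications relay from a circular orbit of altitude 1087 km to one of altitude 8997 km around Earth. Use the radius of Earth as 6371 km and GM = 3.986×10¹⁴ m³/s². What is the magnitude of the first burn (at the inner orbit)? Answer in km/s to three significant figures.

Δv ≈ 1.17 km/s

r₁ = 6371 + 1087 = 7458.0 km = 7.4580×10⁶ m.
r₂ = 6371 + 8997 = 15368 km = 1.5368×10⁷ m.
Transfer ellipse a_t = (r₁ + r₂)/2 = 1.141×10⁷ m.
At r₁: circular v_c1 = √(μ/r₁) = 7311 m/s; transfer-perigee v_p = √[μ(2/r₁ − 1/a_t)] = 8483 m/s.
Δv₁ = v_p − v_c1 = 1173 m/s.
= 1.173 km/s.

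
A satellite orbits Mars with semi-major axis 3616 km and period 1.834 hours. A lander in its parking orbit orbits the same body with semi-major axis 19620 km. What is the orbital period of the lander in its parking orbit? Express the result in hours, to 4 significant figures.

Kepler's third law: T² ∝ a³, so T₂ = T₁ (a₂/a₁)^(3/2).
a₂/a₁ = 5.426, (a₂/a₁)^(3/2) = 12.64.
T₂ = 1.834 × 12.64 = 23.18 hours.

T₂ ≈ 23.18 hours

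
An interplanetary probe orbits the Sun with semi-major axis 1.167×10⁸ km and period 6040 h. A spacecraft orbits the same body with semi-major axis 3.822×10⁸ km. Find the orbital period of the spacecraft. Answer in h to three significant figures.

Kepler's third law: T² ∝ a³, so T₂ = T₁ (a₂/a₁)^(3/2).
a₂/a₁ = 3.275, (a₂/a₁)^(3/2) = 5.927.
T₂ = 6040 × 5.927 = 35800 h.

T₂ ≈ 35800 h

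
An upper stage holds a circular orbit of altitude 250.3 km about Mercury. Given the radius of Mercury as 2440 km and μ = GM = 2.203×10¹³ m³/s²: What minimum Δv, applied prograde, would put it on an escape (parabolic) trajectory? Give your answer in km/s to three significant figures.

r = 2440 + 250.3 = 2690.3 km = 2.6903×10⁶ m.
Circular speed v_c = √(μ/r) = 2862 m/s.
Escape speed v_esc = √(2μ/r) = √2 × v_c = 4047 m/s.
Δv = v_esc − v_c = 1185 m/s = 1.185 km/s.

Δv ≈ 1.19 km/s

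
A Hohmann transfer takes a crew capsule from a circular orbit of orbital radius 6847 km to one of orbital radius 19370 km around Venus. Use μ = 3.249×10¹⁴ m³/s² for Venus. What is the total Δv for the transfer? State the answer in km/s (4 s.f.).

r₁ = 6847 km = 6.847×10⁶ m.
r₂ = 19370 km = 1.937×10⁷ m.
Transfer ellipse a_t = (r₁ + r₂)/2 = 1.311×10⁷ m.
At r₁: circular v_c1 = √(μ/r₁) = 6889 m/s; transfer-periapsis v_p = √[μ(2/r₁ − 1/a_t)] = 8374 m/s.
Δv₁ = v_p − v_c1 = 1485 m/s.
At r₂: circular v_c2 = √(μ/r₂) = 4096 m/s; transfer-apoapsis v_a = √[μ(2/r₂ − 1/a_t)] = 2960 m/s.
Δv₂ = v_c2 − v_a = 1136 m/s.
Total Δv = Δv₁ + Δv₂ = 2621 m/s = 2.621 km/s.

Δv_total ≈ 2.621 km/s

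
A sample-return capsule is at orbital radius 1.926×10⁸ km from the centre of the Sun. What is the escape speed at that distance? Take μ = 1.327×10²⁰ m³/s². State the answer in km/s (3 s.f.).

r = 1.926×10⁸ km = 1.926×10¹¹ m.
Escape speed v_esc = √(2μ/r) = √(2 × 1.327×10²⁰ / 1.926×10¹¹) = √(1.378×10⁹) = 37120 m/s.
= 37.12 km/s.

v_esc ≈ 37.1 km/s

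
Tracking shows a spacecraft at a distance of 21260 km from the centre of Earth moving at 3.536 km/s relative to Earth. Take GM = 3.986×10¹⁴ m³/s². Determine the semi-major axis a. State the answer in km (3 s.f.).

a ≈ 15900 km

r = 2.126×10⁷ m.
Vis-viva rearranged: 1/a = 2/r − v²/μ = 9.407×10⁻⁸ − 3.137×10⁻⁸ = 6.271×10⁻⁸ m⁻¹.
a = 1.595×10⁷ m = 15948 km.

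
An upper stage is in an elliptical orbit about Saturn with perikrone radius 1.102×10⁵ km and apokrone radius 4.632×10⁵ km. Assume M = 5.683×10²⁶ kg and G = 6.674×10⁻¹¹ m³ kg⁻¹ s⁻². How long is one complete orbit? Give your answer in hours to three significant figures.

T ≈ 43.5 hours

μ = GM = 6.674×10⁻¹¹ × 5.683×10²⁶ = 3.793×10¹⁶ m³/s².
Semi-major axis a = (r_p + r_a)/2 = (1.1020×10⁵ + 4.6320×10⁵)/2 = 2.8670×10⁵ km = 2.867×10⁸ m.
By Kepler's third law T = 2π√(a³/μ) = 2π × 2.493×10⁴ = 1.566×10⁵ s.
= 43.50 hours.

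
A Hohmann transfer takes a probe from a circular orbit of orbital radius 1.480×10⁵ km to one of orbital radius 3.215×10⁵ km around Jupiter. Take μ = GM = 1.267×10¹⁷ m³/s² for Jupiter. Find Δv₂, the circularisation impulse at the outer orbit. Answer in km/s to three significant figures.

r₁ = 1.480×10⁵ km = 1.480×10⁸ m.
r₂ = 3.215×10⁵ km = 3.215×10⁸ m.
Transfer ellipse a_t = (r₁ + r₂)/2 = 2.348×10⁸ m.
At r₁: circular v_c1 = √(μ/r₁) = 29260 m/s; transfer-perijove v_p = √[μ(2/r₁ − 1/a_t)] = 34240 m/s.
At r₂: circular v_c2 = √(μ/r₂) = 19850 m/s; transfer-apojove v_a = √[μ(2/r₂ − 1/a_t)] = 15760 m/s.
Δv₂ = v_c2 − v_a = 4089 m/s.
= 4.089 km/s.

Δv ≈ 4.09 km/s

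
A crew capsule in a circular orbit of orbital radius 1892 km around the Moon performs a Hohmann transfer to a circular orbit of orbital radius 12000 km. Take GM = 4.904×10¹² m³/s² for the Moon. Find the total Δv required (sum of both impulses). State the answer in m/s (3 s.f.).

Δv_total ≈ 812 m/s

r₁ = 1892 km = 1.892×10⁶ m.
r₂ = 12000 km = 1.200×10⁷ m.
Transfer ellipse a_t = (r₁ + r₂)/2 = 6.946×10⁶ m.
At r₁: circular v_c1 = √(μ/r₁) = 1610 m/s; transfer-perilune v_p = √[μ(2/r₁ − 1/a_t)] = 2116 m/s.
Δv₁ = v_p − v_c1 = 506.1 m/s.
At r₂: circular v_c2 = √(μ/r₂) = 639.3 m/s; transfer-apolune v_a = √[μ(2/r₂ − 1/a_t)] = 333.6 m/s.
Δv₂ = v_c2 − v_a = 305.6 m/s.
Total Δv = Δv₁ + Δv₂ = 811.8 m/s.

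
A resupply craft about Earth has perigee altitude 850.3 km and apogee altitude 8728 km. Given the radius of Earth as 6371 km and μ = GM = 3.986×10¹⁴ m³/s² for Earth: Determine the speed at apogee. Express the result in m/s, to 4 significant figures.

v ≈ 4133 m/s

r_p = 6371 + 850.3 = 7221.3 km = 7.2213×10⁶ m.
r_a = 6371 + 8728 = 15099 km = 1.5099×10⁷ m.
Semi-major axis a = (r_p + r_a)/2 = 11160 km = 1.116×10⁷ m.
Vis-viva: v² = μ(2/r − 1/a) = 3.986×10¹⁴ × (1.325×10⁻⁷ − 8.960×10⁻⁸) = 1.708×10⁷ m²/s².
v = 4133 m/s.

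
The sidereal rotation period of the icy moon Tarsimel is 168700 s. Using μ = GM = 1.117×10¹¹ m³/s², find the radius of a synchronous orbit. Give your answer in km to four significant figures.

r_sync ≈ 4318 km

A synchronous orbit has period T, so by Kepler's third law a = (μT²/4π²)^(1/3).
μT²/4π² = 1.117×10¹¹ × (1.687×10⁵)² / 39.48 = 8.052×10¹⁹ m³.
a = 4.318×10⁶ m = 4318.3 km.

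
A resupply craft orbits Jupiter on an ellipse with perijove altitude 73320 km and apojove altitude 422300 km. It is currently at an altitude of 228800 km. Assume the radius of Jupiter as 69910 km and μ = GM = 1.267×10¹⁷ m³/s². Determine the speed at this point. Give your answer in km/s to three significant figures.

r_p = 69910 + 73320 = 143230 km = 1.4323×10⁸ m.
r_a = 69910 + 422300 = 492210 km = 4.9221×10⁸ m.
r = 69910 + 228800 = 2.9871×10⁵ km = 2.987×10⁸ m.
Semi-major axis a = (r_p + r_a)/2 = 3.1772×10⁵ km = 3.177×10⁸ m.
Vis-viva: v² = μ(2/r − 1/a) = 1.267×10¹⁷ × (6.695×10⁻⁹ − 3.147×10⁻⁹) = 4.495×10⁸ m²/s².
v = 21200 m/s = 21.20 km/s.

v ≈ 21.2 km/s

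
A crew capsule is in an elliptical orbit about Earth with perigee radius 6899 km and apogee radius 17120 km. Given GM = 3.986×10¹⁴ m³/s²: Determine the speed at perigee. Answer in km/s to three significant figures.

Semi-major axis a = (r_p + r_a)/2 = 12010 km = 1.201×10⁷ m.
Vis-viva: v² = μ(2/r − 1/a) = 3.986×10¹⁴ × (2.899×10⁻⁷ − 8.327×10⁻⁸) = 8.236×10⁷ m²/s².
v = 9075 m/s = 9.075 km/s.

v ≈ 9.08 km/s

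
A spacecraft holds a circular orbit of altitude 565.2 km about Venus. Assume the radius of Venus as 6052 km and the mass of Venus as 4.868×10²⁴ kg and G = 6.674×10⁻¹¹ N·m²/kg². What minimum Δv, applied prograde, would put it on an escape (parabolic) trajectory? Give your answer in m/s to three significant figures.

μ = GM = 6.674×10⁻¹¹ × 4.868×10²⁴ = 3.249×10¹⁴ m³/s².
r = 6052 + 565.2 = 6617.2 km = 6.6172×10⁶ m.
Circular speed v_c = √(μ/r) = 7007 m/s.
Escape speed v_esc = √(2μ/r) = √2 × v_c = 9909 m/s.
Δv = v_esc − v_c = 2902 m/s.

Δv ≈ 2900 m/s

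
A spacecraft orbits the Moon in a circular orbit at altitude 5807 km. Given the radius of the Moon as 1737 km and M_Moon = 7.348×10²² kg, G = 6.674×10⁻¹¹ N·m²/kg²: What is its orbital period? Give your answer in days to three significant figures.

T ≈ 0.68 days

μ = GM = 6.674×10⁻¹¹ × 7.348×10²² = 4.904×10¹² m³/s².
r = 1737 + 5807 = 7544.0 km = 7.5440×10⁶ m.
Kepler's third law: T = 2π√(r³/μ) = 2π√((7.544×10⁶)³ / 4.904×10¹²).
r³/μ = 8.755×10⁷ s², so T = 2π × 9.357×10³ = 5.879×10⁴ s.
Converting: 5.879×10⁴ s ÷ 86400 = 0.6804 days.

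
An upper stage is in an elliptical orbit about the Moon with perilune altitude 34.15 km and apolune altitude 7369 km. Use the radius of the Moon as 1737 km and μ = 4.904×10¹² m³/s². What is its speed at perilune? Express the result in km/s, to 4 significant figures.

v ≈ 2.153 km/s

r_p = 1737 + 34.15 = 1771.2 km = 1.7712×10⁶ m.
r_a = 1737 + 7369 = 9106.0 km = 9.1060×10⁶ m.
Semi-major axis a = (r_p + r_a)/2 = 5438.6 km = 5.439×10⁶ m.
Vis-viva: v² = μ(2/r − 1/a) = 4.904×10¹² × (1.129×10⁻⁶ − 1.839×10⁻⁷) = 4.636×10⁶ m²/s².
v = 2153 m/s = 2.153 km/s.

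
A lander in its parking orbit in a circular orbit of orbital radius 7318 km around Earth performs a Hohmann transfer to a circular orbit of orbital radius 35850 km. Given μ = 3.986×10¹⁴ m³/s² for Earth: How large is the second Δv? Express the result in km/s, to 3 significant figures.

Δv ≈ 1.39 km/s

r₁ = 7318 km = 7.318×10⁶ m.
r₂ = 35850 km = 3.585×10⁷ m.
Transfer ellipse a_t = (r₁ + r₂)/2 = 2.158×10⁷ m.
At r₁: circular v_c1 = √(μ/r₁) = 7380 m/s; transfer-perigee v_p = √[μ(2/r₁ − 1/a_t)] = 9512 m/s.
At r₂: circular v_c2 = √(μ/r₂) = 3334 m/s; transfer-apogee v_a = √[μ(2/r₂ − 1/a_t)] = 1942 m/s.
Δv₂ = v_c2 − v_a = 1393 m/s.
= 1.393 km/s.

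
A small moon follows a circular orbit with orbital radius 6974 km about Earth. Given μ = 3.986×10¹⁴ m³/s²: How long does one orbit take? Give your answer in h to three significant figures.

r = 6974 km = 6.974×10⁶ m.
Kepler's third law: T = 2π√(r³/μ) = 2π√((6.974×10⁶)³ / 3.986×10¹⁴).
r³/μ = 8.510×10⁵ s², so T = 2π × 9.225×10² = 5.796×10³ s.
Converting: 5.796×10³ s ÷ 3600 = 1.610 h.

T ≈ 1.61 h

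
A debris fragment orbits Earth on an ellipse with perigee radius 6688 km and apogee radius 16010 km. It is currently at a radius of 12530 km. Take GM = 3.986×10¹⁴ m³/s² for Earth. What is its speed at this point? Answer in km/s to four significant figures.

Semi-major axis a = (r_p + r_a)/2 = 11349 km = 1.135×10⁷ m.
Vis-viva: v² = μ(2/r − 1/a) = 3.986×10¹⁴ × (1.596×10⁻⁷ − 8.811×10⁻⁸) = 2.850×10⁷ m²/s².
v = 5339 m/s = 5.339 km/s.

v ≈ 5.339 km/s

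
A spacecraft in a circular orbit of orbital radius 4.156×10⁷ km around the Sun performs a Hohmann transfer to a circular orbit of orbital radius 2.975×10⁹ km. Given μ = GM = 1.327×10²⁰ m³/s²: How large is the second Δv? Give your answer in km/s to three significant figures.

Δv ≈ 5.57 km/s

r₁ = 4.156×10⁷ km = 4.156×10¹⁰ m.
r₂ = 2.975×10⁹ km = 2.975×10¹² m.
Transfer ellipse a_t = (r₁ + r₂)/2 = 1.508×10¹² m.
At r₁: circular v_c1 = √(μ/r₁) = 56510 m/s; transfer-perihelion v_p = √[μ(2/r₁ − 1/a_t)] = 79360 m/s.
At r₂: circular v_c2 = √(μ/r₂) = 6679 m/s; transfer-aphelion v_a = √[μ(2/r₂ − 1/a_t)] = 1109 m/s.
Δv₂ = v_c2 − v_a = 5570 m/s.
= 5.570 km/s.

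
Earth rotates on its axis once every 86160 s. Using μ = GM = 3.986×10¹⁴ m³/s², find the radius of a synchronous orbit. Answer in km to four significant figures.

r_sync ≈ 42160 km

A synchronous orbit has period T, so by Kepler's third law a = (μT²/4π²)^(1/3).
μT²/4π² = 3.986×10¹⁴ × (8.616×10⁴)² / 39.48 = 7.495×10²² m³.
a = 4.216×10⁷ m = 42163 km.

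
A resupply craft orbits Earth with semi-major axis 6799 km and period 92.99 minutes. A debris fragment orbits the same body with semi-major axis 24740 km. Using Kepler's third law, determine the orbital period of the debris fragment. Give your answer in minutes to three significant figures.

T₂ ≈ 645 minutes

Kepler's third law: T² ∝ a³, so T₂ = T₁ (a₂/a₁)^(3/2).
a₂/a₁ = 3.639, (a₂/a₁)^(3/2) = 6.941.
T₂ = 92.99 × 6.941 = 645.5 minutes.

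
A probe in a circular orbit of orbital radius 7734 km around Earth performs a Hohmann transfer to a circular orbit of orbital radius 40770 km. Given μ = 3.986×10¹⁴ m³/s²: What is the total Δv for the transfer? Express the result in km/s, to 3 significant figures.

r₁ = 7734 km = 7.734×10⁶ m.
r₂ = 40770 km = 4.077×10⁷ m.
Transfer ellipse a_t = (r₁ + r₂)/2 = 2.425×10⁷ m.
At r₁: circular v_c1 = √(μ/r₁) = 7179 m/s; transfer-perigee v_p = √[μ(2/r₁ − 1/a_t)] = 9308 m/s.
Δv₁ = v_p − v_c1 = 2129 m/s.
At r₂: circular v_c2 = √(μ/r₂) = 3127 m/s; transfer-apogee v_a = √[μ(2/r₂ − 1/a_t)] = 1766 m/s.
Δv₂ = v_c2 − v_a = 1361 m/s.
Total Δv = Δv₁ + Δv₂ = 3490 m/s = 3.490 km/s.

Δv_total ≈ 3.49 km/s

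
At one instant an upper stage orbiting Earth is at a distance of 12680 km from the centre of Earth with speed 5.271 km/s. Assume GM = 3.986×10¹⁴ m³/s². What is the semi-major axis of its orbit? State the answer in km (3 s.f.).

a ≈ 11400 km

r = 1.268×10⁷ m.
Vis-viva rearranged: 1/a = 2/r − v²/μ = 1.577×10⁻⁷ − 6.970×10⁻⁸ = 8.803×10⁻⁸ m⁻¹.
a = 1.136×10⁷ m = 11360 km.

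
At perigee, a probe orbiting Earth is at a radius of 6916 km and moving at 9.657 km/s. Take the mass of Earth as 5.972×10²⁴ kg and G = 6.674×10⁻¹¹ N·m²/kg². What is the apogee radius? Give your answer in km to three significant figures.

apogee radius ≈ 29300 km

μ = GM = 6.674×10⁻¹¹ × 5.972×10²⁴ = 3.986×10¹⁴ m³/s².
r_p = 6.916×10⁶ m.
Specific energy ε = v²/2 − μ/r = -1.100×10⁷ J/kg, so a = −μ/(2ε) = 1.811×10⁷ m.
The apsides satisfy r_p + r_a = 2a, so the apogee radius is 2a − r_p = 2.931×10⁷ m = 29313 km.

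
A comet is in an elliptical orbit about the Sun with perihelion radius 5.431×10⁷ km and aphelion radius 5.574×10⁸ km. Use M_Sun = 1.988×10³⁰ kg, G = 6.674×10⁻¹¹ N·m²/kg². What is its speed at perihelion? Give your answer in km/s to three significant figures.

μ = GM = 6.674×10⁻¹¹ × 1.988×10³⁰ = 1.327×10²⁰ m³/s².
Semi-major axis a = (r_p + r_a)/2 = 3.0586×10⁸ km = 3.059×10¹¹ m.
Vis-viva: v² = μ(2/r − 1/a) = 1.327×10²⁰ × (3.683×10⁻¹¹ − 3.270×10⁻¹²) = 4.452×10⁹ m²/s².
v = 66720 m/s = 66.72 km/s.

v ≈ 66.7 km/s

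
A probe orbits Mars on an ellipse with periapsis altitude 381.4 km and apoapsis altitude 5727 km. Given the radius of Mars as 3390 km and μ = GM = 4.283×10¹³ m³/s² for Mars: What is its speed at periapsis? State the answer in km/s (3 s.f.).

v ≈ 4.01 km/s

r_p = 3390 + 381.4 = 3771.4 km = 3.7714×10⁶ m.
r_a = 3390 + 5727 = 9117.0 km = 9.1170×10⁶ m.
Semi-major axis a = (r_p + r_a)/2 = 6444.2 km = 6.444×10⁶ m.
Vis-viva: v² = μ(2/r − 1/a) = 4.283×10¹³ × (5.303×10⁻⁷ − 1.552×10⁻⁷) = 1.607×10⁷ m²/s².
v = 4008 m/s = 4.008 km/s.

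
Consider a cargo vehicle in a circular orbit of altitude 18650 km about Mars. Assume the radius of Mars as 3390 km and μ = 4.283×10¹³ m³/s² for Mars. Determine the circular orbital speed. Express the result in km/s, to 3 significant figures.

v ≈ 1.39 km/s

r = 3390 + 18650 = 22040 km = 2.2040×10⁷ m.
For a circular orbit v = √(μ/r) = √(4.283×10¹³ / 2.204×10⁷) = √(1.943×10⁶) = 1394 m/s.
That is 1.394 km/s.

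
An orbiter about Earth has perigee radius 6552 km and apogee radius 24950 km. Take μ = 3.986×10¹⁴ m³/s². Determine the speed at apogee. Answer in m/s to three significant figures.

Semi-major axis a = (r_p + r_a)/2 = 15751 km = 1.575×10⁷ m.
Vis-viva: v² = μ(2/r − 1/a) = 3.986×10¹⁴ × (8.016×10⁻⁸ − 6.349×10⁻⁸) = 6.646×10⁶ m²/s².
v = 2578 m/s.

v ≈ 2580 m/s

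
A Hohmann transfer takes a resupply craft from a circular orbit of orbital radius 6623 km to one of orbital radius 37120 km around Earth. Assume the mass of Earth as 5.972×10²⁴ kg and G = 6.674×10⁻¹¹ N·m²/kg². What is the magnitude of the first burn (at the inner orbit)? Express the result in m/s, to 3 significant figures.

Δv ≈ 2350 m/s

μ = GM = 6.674×10⁻¹¹ × 5.972×10²⁴ = 3.986×10¹⁴ m³/s².
r₁ = 6623 km = 6.623×10⁶ m.
r₂ = 37120 km = 3.712×10⁷ m.
Transfer ellipse a_t = (r₁ + r₂)/2 = 2.187×10⁷ m.
At r₁: circular v_c1 = √(μ/r₁) = 7758 m/s; transfer-perigee v_p = √[μ(2/r₁ − 1/a_t)] = 10110 m/s.
Δv₁ = v_p − v_c1 = 2349 m/s.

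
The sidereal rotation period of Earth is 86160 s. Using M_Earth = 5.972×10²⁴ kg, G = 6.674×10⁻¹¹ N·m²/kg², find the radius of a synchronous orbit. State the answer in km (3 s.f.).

r_sync ≈ 42200 km

μ = GM = 6.674×10⁻¹¹ × 5.972×10²⁴ = 3.986×10¹⁴ m³/s².
A synchronous orbit has period T, so by Kepler's third law a = (μT²/4π²)^(1/3).
μT²/4π² = 3.986×10¹⁴ × (8.616×10⁴)² / 39.48 = 7.495×10²² m³.
a = 4.216×10⁷ m = 42162 km.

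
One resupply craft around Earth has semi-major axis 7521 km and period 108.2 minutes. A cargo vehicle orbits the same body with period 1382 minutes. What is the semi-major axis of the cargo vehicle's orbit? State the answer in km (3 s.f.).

a₂ ≈ 41100 km

Kepler's third law: a³ ∝ T², so a₂ = a₁ (T₂/T₁)^(2/3).
T₂/T₁ = 12.77, (T₂/T₁)^(2/3) = 5.464.
a₂ = 7521 × 5.464 = 41100 km.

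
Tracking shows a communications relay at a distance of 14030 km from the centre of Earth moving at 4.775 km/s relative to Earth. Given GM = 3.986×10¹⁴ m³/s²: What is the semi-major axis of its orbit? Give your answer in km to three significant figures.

a ≈ 11700 km

r = 1.403×10⁷ m.
Vis-viva rearranged: 1/a = 2/r − v²/μ = 1.426×10⁻⁷ − 5.720×10⁻⁸ = 8.535×10⁻⁸ m⁻¹.
a = 1.172×10⁷ m = 11716 km.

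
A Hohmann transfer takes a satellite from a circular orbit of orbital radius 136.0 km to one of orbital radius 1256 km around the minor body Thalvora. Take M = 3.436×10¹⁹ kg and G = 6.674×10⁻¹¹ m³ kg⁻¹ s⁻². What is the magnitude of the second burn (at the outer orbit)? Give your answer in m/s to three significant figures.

μ = GM = 6.674×10⁻¹¹ × 3.436×10¹⁹ = 2.293×10⁹ m³/s².
r₁ = 136.0 km = 1.360×10⁵ m.
r₂ = 1256 km = 1.256×10⁶ m.
Transfer ellipse a_t = (r₁ + r₂)/2 = 6.960×10⁵ m.
At r₁: circular v_c1 = √(μ/r₁) = 129.9 m/s; transfer-periapsis v_p = √[μ(2/r₁ − 1/a_t)] = 174.4 m/s.
At r₂: circular v_c2 = √(μ/r₂) = 42.73 m/s; transfer-apoapsis v_a = √[μ(2/r₂ − 1/a_t)] = 18.89 m/s.
Δv₂ = v_c2 − v_a = 23.84 m/s.

Δv ≈ 23.8 m/s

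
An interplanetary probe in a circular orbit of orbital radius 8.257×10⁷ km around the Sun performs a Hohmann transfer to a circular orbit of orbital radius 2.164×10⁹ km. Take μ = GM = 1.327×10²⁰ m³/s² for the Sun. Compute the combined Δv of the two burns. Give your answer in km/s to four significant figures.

Δv_total ≈ 21.26 km/s

r₁ = 8.257×10⁷ km = 8.257×10¹⁰ m.
r₂ = 2.164×10⁹ km = 2.164×10¹² m.
Transfer ellipse a_t = (r₁ + r₂)/2 = 1.123×10¹² m.
At r₁: circular v_c1 = √(μ/r₁) = 40090 m/s; transfer-perihelion v_p = √[μ(2/r₁ − 1/a_t)] = 55640 m/s.
Δv₁ = v_p − v_c1 = 15550 m/s.
At r₂: circular v_c2 = √(μ/r₂) = 7831 m/s; transfer-aphelion v_a = √[μ(2/r₂ − 1/a_t)] = 2123 m/s.
Δv₂ = v_c2 − v_a = 5708 m/s.
Total Δv = Δv₁ + Δv₂ = 21260 m/s = 21.26 km/s.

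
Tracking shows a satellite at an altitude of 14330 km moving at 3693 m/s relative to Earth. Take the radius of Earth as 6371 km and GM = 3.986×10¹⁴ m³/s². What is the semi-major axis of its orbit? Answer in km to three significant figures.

a ≈ 16000 km

r = 6371 + 14330 = 20701 km = 2.070×10⁷ m.
Specific orbital energy ε = v²/2 − μ/r = (3693)²/2 − 3.986×10¹⁴/2.070×10⁷ = -1.244×10⁷ J/kg.
Since ε = −μ/(2a), a = −μ/(2ε) = 1.603×10⁷ m = 16026 km.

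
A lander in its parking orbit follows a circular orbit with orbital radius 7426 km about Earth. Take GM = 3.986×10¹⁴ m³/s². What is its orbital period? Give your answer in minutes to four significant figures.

r = 7426 km = 7.426×10⁶ m.
Kepler's third law: T = 2π√(r³/μ) = 2π√((7.426×10⁶)³ / 3.986×10¹⁴).
r³/μ = 1.027×10⁶ s², so T = 2π × 1.014×10³ = 6.369×10³ s.
Converting: 6.369×10³ s ÷ 60.00 = 106.1 minutes.

T ≈ 106.1 minutes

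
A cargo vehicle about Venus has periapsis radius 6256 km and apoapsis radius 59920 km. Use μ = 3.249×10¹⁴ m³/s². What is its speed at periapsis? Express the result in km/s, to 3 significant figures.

Semi-major axis a = (r_p + r_a)/2 = 33088 km = 3.309×10⁷ m.
Vis-viva: v² = μ(2/r − 1/a) = 3.249×10¹⁴ × (3.197×10⁻⁷ − 3.022×10⁻⁸) = 9.405×10⁷ m²/s².
v = 9698 m/s = 9.698 km/s.

v ≈ 9.70 km/s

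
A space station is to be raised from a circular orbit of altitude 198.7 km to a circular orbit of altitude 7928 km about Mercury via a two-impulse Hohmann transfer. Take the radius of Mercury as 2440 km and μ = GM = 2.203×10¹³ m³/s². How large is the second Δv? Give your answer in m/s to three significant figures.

r₁ = 2440 + 198.7 = 2638.7 km = 2.6387×10⁶ m.
r₂ = 2440 + 7928 = 10368 km = 1.0368×10⁷ m.
Transfer ellipse a_t = (r₁ + r₂)/2 = 6.503×10⁶ m.
At r₁: circular v_c1 = √(μ/r₁) = 2889 m/s; transfer-periherm v_p = √[μ(2/r₁ − 1/a_t)] = 3648 m/s.
At r₂: circular v_c2 = √(μ/r₂) = 1458 m/s; transfer-apoherm v_a = √[μ(2/r₂ − 1/a_t)] = 928.5 m/s.
Δv₂ = v_c2 − v_a = 529.2 m/s.

Δv ≈ 529 m/s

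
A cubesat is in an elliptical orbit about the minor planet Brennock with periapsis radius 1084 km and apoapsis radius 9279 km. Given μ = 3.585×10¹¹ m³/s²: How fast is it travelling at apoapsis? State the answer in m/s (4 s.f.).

Semi-major axis a = (r_p + r_a)/2 = 5181.5 km = 5.182×10⁶ m.
Vis-viva: v² = μ(2/r − 1/a) = 3.585×10¹¹ × (2.155×10⁻⁷ − 1.930×10⁻⁷) = 8.083×10³ m²/s².
v = 89.90 m/s.

v ≈ 89.90 m/s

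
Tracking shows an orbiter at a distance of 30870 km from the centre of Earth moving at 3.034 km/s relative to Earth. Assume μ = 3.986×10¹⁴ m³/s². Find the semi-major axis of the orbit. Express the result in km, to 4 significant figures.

r = 3.087×10⁷ m.
Specific orbital energy ε = v²/2 − μ/r = (3034)²/2 − 3.986×10¹⁴/3.087×10⁷ = -8.310×10⁶ J/kg.
Since ε = −μ/(2a), a = −μ/(2ε) = 2.398×10⁷ m = 23984 km.

a ≈ 23980 km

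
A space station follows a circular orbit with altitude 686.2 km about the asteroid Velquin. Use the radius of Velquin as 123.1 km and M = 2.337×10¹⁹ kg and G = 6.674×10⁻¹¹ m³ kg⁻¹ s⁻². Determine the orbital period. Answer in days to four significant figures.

T ≈ 1.341 days

μ = GM = 6.674×10⁻¹¹ × 2.337×10¹⁹ = 1.560×10⁹ m³/s².
r = 123.1 + 686.2 = 809.30 km = 8.0930×10⁵ m.
Kepler's third law: T = 2π√(r³/μ) = 2π√((8.093×10⁵)³ / 1.560×10⁹).
r³/μ = 3.398×10⁸ s², so T = 2π × 1.843×10⁴ = 1.158×10⁵ s.
Converting: 1.158×10⁵ s ÷ 86400 = 1.341 days.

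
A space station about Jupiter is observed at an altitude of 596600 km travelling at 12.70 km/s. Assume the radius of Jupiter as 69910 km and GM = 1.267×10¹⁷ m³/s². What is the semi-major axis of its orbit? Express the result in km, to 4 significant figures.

r = 69910 + 596600 = 6.6651×10⁵ km = 6.665×10⁸ m.
Specific orbital energy ε = v²/2 − μ/r = (12700)²/2 − 1.267×10¹⁷/6.665×10⁸ = -1.094×10⁸ J/kg.
Since ε = −μ/(2a), a = −μ/(2ε) = 5.788×10⁸ m = 5.7880×10⁵ km.

a ≈ 5.788×10⁵ km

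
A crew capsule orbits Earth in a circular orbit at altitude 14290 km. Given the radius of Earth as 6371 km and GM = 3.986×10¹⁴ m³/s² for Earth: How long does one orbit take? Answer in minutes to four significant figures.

T ≈ 492.6 minutes

r = 6371 + 14290 = 20661 km = 2.0661×10⁷ m.
Kepler's third law: T = 2π√(r³/μ) = 2π√((2.066×10⁷)³ / 3.986×10¹⁴).
r³/μ = 2.213×10⁷ s², so T = 2π × 4.704×10³ = 2.956×10⁴ s.
Converting: 2.956×10⁴ s ÷ 60.00 = 492.6 minutes.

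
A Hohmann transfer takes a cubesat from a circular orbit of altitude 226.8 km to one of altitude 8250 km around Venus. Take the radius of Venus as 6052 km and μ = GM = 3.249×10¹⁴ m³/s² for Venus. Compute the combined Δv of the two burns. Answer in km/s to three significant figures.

r₁ = 6052 + 226.8 = 6278.8 km = 6.2788×10⁶ m.
r₂ = 6052 + 8250 = 14302 km = 1.4302×10⁷ m.
Transfer ellipse a_t = (r₁ + r₂)/2 = 1.029×10⁷ m.
At r₁: circular v_c1 = √(μ/r₁) = 7193 m/s; transfer-periapsis v_p = √[μ(2/r₁ − 1/a_t)] = 8480 m/s.
Δv₁ = v_p − v_c1 = 1287 m/s.
At r₂: circular v_c2 = √(μ/r₂) = 4766 m/s; transfer-apoapsis v_a = √[μ(2/r₂ − 1/a_t)] = 3723 m/s.
Δv₂ = v_c2 − v_a = 1043 m/s.
Total Δv = Δv₁ + Δv₂ = 2330 m/s = 2.330 km/s.

Δv_total ≈ 2.33 km/s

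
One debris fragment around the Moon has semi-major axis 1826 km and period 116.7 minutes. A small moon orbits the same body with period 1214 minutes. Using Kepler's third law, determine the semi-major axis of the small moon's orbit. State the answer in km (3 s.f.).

a₂ ≈ 8700 km

Kepler's third law: a³ ∝ T², so a₂ = a₁ (T₂/T₁)^(2/3).
T₂/T₁ = 10.40, (T₂/T₁)^(2/3) = 4.765.
a₂ = 1826 × 4.765 = 8702 km.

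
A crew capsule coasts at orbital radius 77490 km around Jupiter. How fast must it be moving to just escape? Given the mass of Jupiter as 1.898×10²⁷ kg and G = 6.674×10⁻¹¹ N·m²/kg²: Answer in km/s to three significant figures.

μ = GM = 6.674×10⁻¹¹ × 1.898×10²⁷ = 1.267×10¹⁷ m³/s².
r = 77490 km = 7.749×10⁷ m.
Escape speed v_esc = √(2μ/r) = √(2 × 1.267×10¹⁷ / 7.749×10⁷) = √(3.269×10⁹) = 57180 m/s.
= 57.18 km/s.

v_esc ≈ 57.2 km/s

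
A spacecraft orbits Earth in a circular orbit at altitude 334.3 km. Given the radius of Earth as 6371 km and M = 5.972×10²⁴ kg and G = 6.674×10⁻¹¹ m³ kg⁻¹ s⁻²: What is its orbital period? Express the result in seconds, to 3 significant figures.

T ≈ 5460 seconds

μ = GM = 6.674×10⁻¹¹ × 5.972×10²⁴ = 3.986×10¹⁴ m³/s².
r = 6371 + 334.3 = 6705.3 km = 6.7053×10⁶ m.
Kepler's third law: T = 2π√(r³/μ) = 2π√((6.705×10⁶)³ / 3.986×10¹⁴).
r³/μ = 7.564×10⁵ s², so T = 2π × 8.697×10² = 5.465×10³ s.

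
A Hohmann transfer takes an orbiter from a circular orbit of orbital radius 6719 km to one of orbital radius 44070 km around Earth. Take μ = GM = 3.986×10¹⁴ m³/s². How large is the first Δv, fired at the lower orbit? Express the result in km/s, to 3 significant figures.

Δv ≈ 2.44 km/s

r₁ = 6719 km = 6.719×10⁶ m.
r₂ = 44070 km = 4.407×10⁷ m.
Transfer ellipse a_t = (r₁ + r₂)/2 = 2.539×10⁷ m.
At r₁: circular v_c1 = √(μ/r₁) = 7702 m/s; transfer-perigee v_p = √[μ(2/r₁ − 1/a_t)] = 10150 m/s.
Δv₁ = v_p − v_c1 = 2444 m/s.
= 2.444 km/s.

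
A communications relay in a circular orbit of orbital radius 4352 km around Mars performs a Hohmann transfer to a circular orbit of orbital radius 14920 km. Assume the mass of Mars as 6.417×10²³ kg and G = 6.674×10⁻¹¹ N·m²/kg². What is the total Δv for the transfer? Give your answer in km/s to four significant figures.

μ = GM = 6.674×10⁻¹¹ × 6.417×10²³ = 4.283×10¹³ m³/s².
r₁ = 4352 km = 4.352×10⁶ m.
r₂ = 14920 km = 1.492×10⁷ m.
Transfer ellipse a_t = (r₁ + r₂)/2 = 9.636×10⁶ m.
At r₁: circular v_c1 = √(μ/r₁) = 3137 m/s; transfer-periapsis v_p = √[μ(2/r₁ − 1/a_t)] = 3903 m/s.
Δv₁ = v_p − v_c1 = 766.5 m/s.
At r₂: circular v_c2 = √(μ/r₂) = 1694 m/s; transfer-apoapsis v_a = √[μ(2/r₂ − 1/a_t)] = 1139 m/s.
Δv₂ = v_c2 − v_a = 555.6 m/s.
Total Δv = Δv₁ + Δv₂ = 1322 m/s = 1.322 km/s.

Δv_total ≈ 1.322 km/s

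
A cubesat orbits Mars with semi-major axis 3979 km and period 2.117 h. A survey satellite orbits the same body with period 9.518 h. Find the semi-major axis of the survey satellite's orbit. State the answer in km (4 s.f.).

a₂ ≈ 10840 km

Kepler's third law: a³ ∝ T², so a₂ = a₁ (T₂/T₁)^(2/3).
T₂/T₁ = 4.496, (T₂/T₁)^(2/3) = 2.724.
a₂ = 3979 × 2.724 = 10840 km.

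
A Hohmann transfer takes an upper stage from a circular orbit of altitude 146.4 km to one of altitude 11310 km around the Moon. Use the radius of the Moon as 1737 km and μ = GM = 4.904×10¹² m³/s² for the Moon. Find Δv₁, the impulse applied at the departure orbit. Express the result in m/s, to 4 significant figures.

r₁ = 1737 + 146.4 = 1883.4 km = 1.8834×10⁶ m.
r₂ = 1737 + 11310 = 13047 km = 1.3047×10⁷ m.
Transfer ellipse a_t = (r₁ + r₂)/2 = 7.465×10⁶ m.
At r₁: circular v_c1 = √(μ/r₁) = 1614 m/s; transfer-perilune v_p = √[μ(2/r₁ − 1/a_t)] = 2133 m/s.
Δv₁ = v_p − v_c1 = 519.6 m/s.

Δv ≈ 519.6 m/s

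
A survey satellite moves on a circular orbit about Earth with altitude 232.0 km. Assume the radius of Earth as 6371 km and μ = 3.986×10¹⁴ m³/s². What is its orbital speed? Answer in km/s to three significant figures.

r = 6371 + 232.0 = 6603.0 km = 6.6030×10⁶ m.
For a circular orbit v = √(μ/r) = √(3.986×10¹⁴ / 6.603×10⁶) = √(6.037×10⁷) = 7770 m/s.
That is 7.770 km/s.

v ≈ 7.77 km/s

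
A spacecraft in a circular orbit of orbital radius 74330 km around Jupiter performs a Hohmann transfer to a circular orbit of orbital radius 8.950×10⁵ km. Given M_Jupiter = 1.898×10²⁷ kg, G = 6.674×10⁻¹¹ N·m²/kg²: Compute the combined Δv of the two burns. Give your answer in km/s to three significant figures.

μ = GM = 6.674×10⁻¹¹ × 1.898×10²⁷ = 1.267×10¹⁷ m³/s².
r₁ = 74330 km = 7.433×10⁷ m.
r₂ = 8.950×10⁵ km = 8.950×10⁸ m.
Transfer ellipse a_t = (r₁ + r₂)/2 = 4.847×10⁸ m.
At r₁: circular v_c1 = √(μ/r₁) = 41280 m/s; transfer-perijove v_p = √[μ(2/r₁ − 1/a_t)] = 56100 m/s.
Δv₁ = v_p − v_c1 = 14820 m/s.
At r₂: circular v_c2 = √(μ/r₂) = 11900 m/s; transfer-apojove v_a = √[μ(2/r₂ − 1/a_t)] = 4659 m/s.
Δv₂ = v_c2 − v_a = 7238 m/s.
Total Δv = Δv₁ + Δv₂ = 22050 m/s = 22.05 km/s.

Δv_total ≈ 22.1 km/s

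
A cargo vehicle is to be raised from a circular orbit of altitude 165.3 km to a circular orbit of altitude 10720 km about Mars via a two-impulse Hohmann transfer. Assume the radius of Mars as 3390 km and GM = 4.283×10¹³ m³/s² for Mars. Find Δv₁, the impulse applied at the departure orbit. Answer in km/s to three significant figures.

r₁ = 3390 + 165.3 = 3555.3 km = 3.5553×10⁶ m.
r₂ = 3390 + 10720 = 14110 km = 1.4110×10⁷ m.
Transfer ellipse a_t = (r₁ + r₂)/2 = 8.833×10⁶ m.
At r₁: circular v_c1 = √(μ/r₁) = 3471 m/s; transfer-periapsis v_p = √[μ(2/r₁ − 1/a_t)] = 4387 m/s.
Δv₁ = v_p − v_c1 = 916.0 m/s.
= 0.916 km/s.

Δv ≈ 0.916 km/s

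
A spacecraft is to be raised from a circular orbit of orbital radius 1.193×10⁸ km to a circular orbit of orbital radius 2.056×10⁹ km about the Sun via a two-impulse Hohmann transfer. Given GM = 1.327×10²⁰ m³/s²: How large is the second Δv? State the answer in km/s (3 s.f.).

r₁ = 1.193×10⁸ km = 1.193×10¹¹ m.
r₂ = 2.056×10⁹ km = 2.056×10¹² m.
Transfer ellipse a_t = (r₁ + r₂)/2 = 1.088×10¹² m.
At r₁: circular v_c1 = √(μ/r₁) = 33350 m/s; transfer-perihelion v_p = √[μ(2/r₁ − 1/a_t)] = 45850 m/s.
At r₂: circular v_c2 = √(μ/r₂) = 8034 m/s; transfer-aphelion v_a = √[μ(2/r₂ − 1/a_t)] = 2661 m/s.
Δv₂ = v_c2 − v_a = 5373 m/s.
= 5.373 km/s.

Δv ≈ 5.37 km/s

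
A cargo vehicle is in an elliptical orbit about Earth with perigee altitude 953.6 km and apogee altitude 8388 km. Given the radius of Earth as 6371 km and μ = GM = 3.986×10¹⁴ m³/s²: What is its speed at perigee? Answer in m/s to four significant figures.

r_p = 6371 + 953.6 = 7324.6 km = 7.3246×10⁶ m.
r_a = 6371 + 8388 = 14759 km = 1.4759×10⁷ m.
Semi-major axis a = (r_p + r_a)/2 = 11042 km = 1.104×10⁷ m.
Vis-viva: v² = μ(2/r − 1/a) = 3.986×10¹⁴ × (2.731×10⁻⁷ − 9.056×10⁻⁸) = 7.274×10⁷ m²/s².
v = 8529 m/s.

v ≈ 8529 m/s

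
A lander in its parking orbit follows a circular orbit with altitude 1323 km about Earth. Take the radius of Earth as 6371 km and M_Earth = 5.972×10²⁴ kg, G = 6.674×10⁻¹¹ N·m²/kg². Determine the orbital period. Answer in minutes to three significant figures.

T ≈ 112 minutes

μ = GM = 6.674×10⁻¹¹ × 5.972×10²⁴ = 3.986×10¹⁴ m³/s².
r = 6371 + 1323 = 7694.0 km = 7.6940×10⁶ m.
Kepler's third law: T = 2π√(r³/μ) = 2π√((7.694×10⁶)³ / 3.986×10¹⁴).
r³/μ = 1.143×10⁶ s², so T = 2π × 1.069×10³ = 6.717×10³ s.
Converting: 6.717×10³ s ÷ 60.00 = 111.9 minutes.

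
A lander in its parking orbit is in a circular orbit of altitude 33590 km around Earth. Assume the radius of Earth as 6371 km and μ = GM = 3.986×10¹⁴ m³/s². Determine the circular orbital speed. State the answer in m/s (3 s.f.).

v ≈ 3160 m/s

r = 6371 + 33590 = 39961 km = 3.9961×10⁷ m.
For a circular orbit v = √(μ/r) = √(3.986×10¹⁴ / 3.996×10⁷) = √(9.975×10⁶) = 3158 m/s.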